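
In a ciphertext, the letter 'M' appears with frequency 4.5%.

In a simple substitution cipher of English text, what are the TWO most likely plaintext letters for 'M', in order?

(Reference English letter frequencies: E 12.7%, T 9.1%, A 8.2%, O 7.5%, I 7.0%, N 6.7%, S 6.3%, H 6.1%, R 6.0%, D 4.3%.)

Step 1: Observed frequency of 'M' is 4.5%.
Step 2: Compute distances to each reference frequency and sort:
  D (4.3%): difference = 0.2% <-- BEST
  R (6.0%): difference = 1.5% <-- RUNNER-UP
  H (6.1%): difference = 1.6%
  S (6.3%): difference = 1.8%
  N (6.7%): difference = 2.2%
Step 3: Most likely is 'D' (4.3%, diff 0.2%); second most likely is 'R' (6.0%, diff 1.5%).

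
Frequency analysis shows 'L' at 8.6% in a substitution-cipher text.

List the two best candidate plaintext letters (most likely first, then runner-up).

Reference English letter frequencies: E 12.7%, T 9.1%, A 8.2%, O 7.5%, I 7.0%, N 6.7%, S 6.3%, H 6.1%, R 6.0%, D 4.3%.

Step 1: Observed frequency of 'L' is 8.6%.
Step 2: Compute distances to each reference frequency and sort:
  A (8.2%): difference = 0.4% <-- BEST
  T (9.1%): difference = 0.5% <-- RUNNER-UP
  O (7.5%): difference = 1.1%
  I (7.0%): difference = 1.6%
  N (6.7%): difference = 1.9%
Step 3: Most likely is 'A' (8.2%, diff 0.4%); second most likely is 'T' (9.1%, diff 0.5%).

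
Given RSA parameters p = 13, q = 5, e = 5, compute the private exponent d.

Step 1: n = 13 * 5 = 65.
Step 2: phi(n) = 12 * 4 = 48.
Step 3: Find d such that 5 * d = 1 (mod 48).
Step 4: d = 5^(-1) mod 48 = 29.
Verification: 5 * 29 = 145 = 3 * 48 + 1.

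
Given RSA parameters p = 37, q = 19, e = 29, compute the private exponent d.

Step 1: n = 37 * 19 = 703.
Step 2: phi(n) = 36 * 18 = 648.
Step 3: Find d such that 29 * d = 1 (mod 648).
Step 4: d = 29^(-1) mod 648 = 581.
Verification: 29 * 581 = 16849 = 26 * 648 + 1.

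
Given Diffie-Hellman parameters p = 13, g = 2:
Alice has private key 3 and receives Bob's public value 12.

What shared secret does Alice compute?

Step 1: s = B^a mod p = 12^3 mod 13.
  12^1 mod 13 = 12
  12^2 mod 13 = (12 * 12) mod 13 = 1
  12^3 mod 13 = (1 * 12) mod 13 = 12
Result: shared secret = 12.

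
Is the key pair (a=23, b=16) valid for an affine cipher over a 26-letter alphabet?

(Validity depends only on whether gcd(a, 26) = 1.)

Step 1: Compute gcd(23, 26).
Step 2: gcd(23, 26) = 1.
Since gcd = 1, 23 is coprime with 26, so it is a valid key.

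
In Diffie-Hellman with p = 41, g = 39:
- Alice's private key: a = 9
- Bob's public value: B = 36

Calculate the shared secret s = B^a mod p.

Step 1: s = B^a mod p = 36^9 mod 41.
  36^1 mod 41 = 36
  36^2 mod 41 = (36 * 36) mod 41 = 25
  36^3 mod 41 = (25 * 36) mod 41 = 39
  36^4 mod 41 = (39 * 36) mod 41 = 10
  36^5 mod 41 = (10 * 36) mod 41 = 32
  36^6 mod 41 = (32 * 36) mod 41 = 4
  36^7 mod 41 = (4 * 36) mod 41 = 21
  36^8 mod 41 = (21 * 36) mod 41 = 18
  36^9 mod 41 = (18 * 36) mod 41 = 33
Result: shared secret = 33.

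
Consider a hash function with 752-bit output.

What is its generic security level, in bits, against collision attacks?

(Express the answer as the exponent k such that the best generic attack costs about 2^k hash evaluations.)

Step 1: The hash has a 752-bit output.
Step 2: Collision resistance means it should be infeasible to find any x != y with h(x) = h(y).
By the birthday bound, a generic collision search succeeds after about sqrt(2^752) = 2^(752/2) = 2^376 evaluations.
Step 3: Security level = 376 bits.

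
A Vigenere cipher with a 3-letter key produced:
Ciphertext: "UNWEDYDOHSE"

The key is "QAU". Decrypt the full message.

Step 1: Key 'QAU' has length 3. Extended key: QAUQAUQAUQA
Step 2: Decrypt each position:
  U(20) - Q(16) = 4 = E
  N(13) - A(0) = 13 = N
  W(22) - U(20) = 2 = C
  E(4) - Q(16) = 14 = O
  D(3) - A(0) = 3 = D
  Y(24) - U(20) = 4 = E
  D(3) - Q(16) = 13 = N
  O(14) - A(0) = 14 = O
  H(7) - U(20) = 13 = N
  S(18) - Q(16) = 2 = C
  E(4) - A(0) = 4 = E
Plaintext: ENCODENONCE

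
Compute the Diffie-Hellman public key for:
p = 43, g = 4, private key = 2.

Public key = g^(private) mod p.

Step 1: A = g^a mod p = 4^2 mod 43.
  4^1 mod 43 = 4
  4^2 mod 43 = (4 * 4) mod 43 = 16
Result: A = 16.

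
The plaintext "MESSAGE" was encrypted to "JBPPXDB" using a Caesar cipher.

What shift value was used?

Step 1: Compare first letters: M (position 12) -> J (position 9).
Step 2: Shift = (9 - 12) mod 26 = 23.
The shift value is 23.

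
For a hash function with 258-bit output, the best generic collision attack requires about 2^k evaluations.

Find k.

Step 1: The hash has a 258-bit output.
Step 2: Collision resistance means it should be infeasible to find any x != y with h(x) = h(y).
By the birthday bound, a generic collision search succeeds after about sqrt(2^258) = 2^(258/2) = 2^129 evaluations.
Step 3: Security level = 129 bits.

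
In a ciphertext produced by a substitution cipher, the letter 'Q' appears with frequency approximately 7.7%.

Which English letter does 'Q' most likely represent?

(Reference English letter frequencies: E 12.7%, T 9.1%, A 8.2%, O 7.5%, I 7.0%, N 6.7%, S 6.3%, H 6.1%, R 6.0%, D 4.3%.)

Step 1: The observed frequency is 7.7%.
Step 2: Compare with English frequencies:
  E: 12.7% (difference: 5.0%)
  T: 9.1% (difference: 1.4%)
  A: 8.2% (difference: 0.5%)
  O: 7.5% (difference: 0.2%) <-- closest
  I: 7.0% (difference: 0.7%)
  N: 6.7% (difference: 1.0%)
  S: 6.3% (difference: 1.4%)
  H: 6.1% (difference: 1.6%)
  R: 6.0% (difference: 1.7%)
  D: 4.3% (difference: 3.4%)
Step 3: 'Q' most likely represents 'O' (frequency 7.5%).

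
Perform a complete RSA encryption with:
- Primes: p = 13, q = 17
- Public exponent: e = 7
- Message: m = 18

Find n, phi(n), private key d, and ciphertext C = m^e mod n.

Step 1: n = 13 * 17 = 221.
Step 2: phi(n) = (13-1)(17-1) = 12 * 16 = 192.
Step 3: Find d = 7^(-1) mod 192 = 55.
  Verify: 7 * 55 = 385 = 1 (mod 192).
Step 4: C = 18^7 mod 221 = 86.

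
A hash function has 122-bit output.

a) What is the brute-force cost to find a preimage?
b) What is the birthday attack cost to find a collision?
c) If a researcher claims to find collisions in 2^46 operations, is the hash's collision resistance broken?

Step 1: Preimage resistance requires brute-force of 2^122 operations.
Step 2: Collision resistance (birthday bound) = 2^(122/2) = 2^61.
Step 3: The claimed attack costs 2^46 operations.
Step 4: Since 2^46 < 2^61, the claimed attack beats the generic birthday bound, so collision resistance is broken.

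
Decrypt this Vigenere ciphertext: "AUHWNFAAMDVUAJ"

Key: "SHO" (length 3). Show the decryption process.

Step 1: Key 'SHO' has length 3. Extended key: SHOSHOSHOSHOSH
Step 2: Decrypt each position:
  A(0) - S(18) = 8 = I
  U(20) - H(7) = 13 = N
  H(7) - O(14) = 19 = T
  W(22) - S(18) = 4 = E
  N(13) - H(7) = 6 = G
  F(5) - O(14) = 17 = R
  A(0) - S(18) = 8 = I
  A(0) - H(7) = 19 = T
  M(12) - O(14) = 24 = Y
  D(3) - S(18) = 11 = L
  V(21) - H(7) = 14 = O
  U(20) - O(14) = 6 = G
  A(0) - S(18) = 8 = I
  J(9) - H(7) = 2 = C
Plaintext: INTEGRITYLOGIC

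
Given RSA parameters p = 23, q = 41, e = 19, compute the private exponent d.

Step 1: n = 23 * 41 = 943.
Step 2: phi(n) = 22 * 40 = 880.
Step 3: Find d such that 19 * d = 1 (mod 880).
Step 4: d = 19^(-1) mod 880 = 139.
Verification: 19 * 139 = 2641 = 3 * 880 + 1.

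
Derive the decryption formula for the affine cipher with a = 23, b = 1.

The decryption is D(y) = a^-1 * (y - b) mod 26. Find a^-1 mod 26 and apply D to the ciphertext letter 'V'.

Step 1: Find a^-1, the modular inverse of 23 mod 26.
Step 2: We need 23 * a^-1 = 1 (mod 26).
Step 3: 23 * 17 = 391 = 15 * 26 + 1, so a^-1 = 17.
Step 4: D(y) = 17(y - 1) mod 26.
Step 5: Apply to 'V' (y = 21): D(21) = 17 * (21 - 1) mod 26 = 17 * 20 mod 26 = 2 -> 'C'.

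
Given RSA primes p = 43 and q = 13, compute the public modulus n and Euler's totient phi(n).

Step 1: n = p * q = 43 * 13 = 559.
Step 2: phi(n) = (p-1)(q-1) = 42 * 12 = 504.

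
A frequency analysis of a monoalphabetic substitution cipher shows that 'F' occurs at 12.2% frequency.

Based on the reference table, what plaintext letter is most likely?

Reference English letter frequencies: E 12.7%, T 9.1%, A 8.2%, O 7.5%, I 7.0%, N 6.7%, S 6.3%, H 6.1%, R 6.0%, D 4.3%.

Step 1: The observed frequency is 12.2%.
Step 2: Compare with English frequencies:
  E: 12.7% (difference: 0.5%) <-- closest
  T: 9.1% (difference: 3.1%)
  A: 8.2% (difference: 4.0%)
  O: 7.5% (difference: 4.7%)
  I: 7.0% (difference: 5.2%)
  N: 6.7% (difference: 5.5%)
  S: 6.3% (difference: 5.9%)
  H: 6.1% (difference: 6.1%)
  R: 6.0% (difference: 6.2%)
  D: 4.3% (difference: 7.9%)
Step 3: 'F' most likely represents 'E' (frequency 12.7%).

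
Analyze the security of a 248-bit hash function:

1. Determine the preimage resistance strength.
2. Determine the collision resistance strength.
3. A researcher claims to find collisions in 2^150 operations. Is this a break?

Step 1: Preimage resistance requires brute-force of 2^248 operations.
Step 2: Collision resistance (birthday bound) = 2^(248/2) = 2^124.
Step 3: The claimed attack costs 2^150 operations.
Step 4: Since 2^150 >= 2^124, the claimed attack is no faster than the generic birthday attack, so this does not break collision resistance.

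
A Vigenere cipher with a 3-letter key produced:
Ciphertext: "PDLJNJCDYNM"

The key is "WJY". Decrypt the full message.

Step 1: Key 'WJY' has length 3. Extended key: WJYWJYWJYWJ
Step 2: Decrypt each position:
  P(15) - W(22) = 19 = T
  D(3) - J(9) = 20 = U
  L(11) - Y(24) = 13 = N
  J(9) - W(22) = 13 = N
  N(13) - J(9) = 4 = E
  J(9) - Y(24) = 11 = L
  C(2) - W(22) = 6 = G
  D(3) - J(9) = 20 = U
  Y(24) - Y(24) = 0 = A
  N(13) - W(22) = 17 = R
  M(12) - J(9) = 3 = D
Plaintext: TUNNELGUARD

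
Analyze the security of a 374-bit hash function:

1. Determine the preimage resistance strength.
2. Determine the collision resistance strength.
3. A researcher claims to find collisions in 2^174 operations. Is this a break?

Step 1: Preimage resistance requires brute-force of 2^374 operations.
Step 2: Collision resistance (birthday bound) = 2^(374/2) = 2^187.
Step 3: The claimed attack costs 2^174 operations.
Step 4: Since 2^174 < 2^187, the claimed attack beats the generic birthday bound, so collision resistance is broken.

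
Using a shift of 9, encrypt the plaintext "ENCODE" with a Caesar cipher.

Step 1: For each letter, shift forward by 9 positions (mod 26).
  E (position 4) -> position (4+9) mod 26 = 13 -> N
  N (position 13) -> position (13+9) mod 26 = 22 -> W
  C (position 2) -> position (2+9) mod 26 = 11 -> L
  O (position 14) -> position (14+9) mod 26 = 23 -> X
  D (position 3) -> position (3+9) mod 26 = 12 -> M
  E (position 4) -> position (4+9) mod 26 = 13 -> N
Result: NWLXMN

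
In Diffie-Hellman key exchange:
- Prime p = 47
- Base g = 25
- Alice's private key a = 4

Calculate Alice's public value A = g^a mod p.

Step 1: A = g^a mod p = 25^4 mod 47.
  25^1 mod 47 = 25
  25^2 mod 47 = (25 * 25) mod 47 = 14
  25^3 mod 47 = (14 * 25) mod 47 = 21
  25^4 mod 47 = (21 * 25) mod 47 = 8
Result: A = 8.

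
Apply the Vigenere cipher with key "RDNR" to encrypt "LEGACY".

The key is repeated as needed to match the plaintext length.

Step 1: Repeat key to match plaintext length:
  Plaintext: LEGACY
  Key:       RDNRRD
Step 2: Encrypt each letter:
  L(11) + R(17) = (11+17) mod 26 = 2 = C
  E(4) + D(3) = (4+3) mod 26 = 7 = H
  G(6) + N(13) = (6+13) mod 26 = 19 = T
  A(0) + R(17) = (0+17) mod 26 = 17 = R
  C(2) + R(17) = (2+17) mod 26 = 19 = T
  Y(24) + D(3) = (24+3) mod 26 = 1 = B
Ciphertext: CHTRTB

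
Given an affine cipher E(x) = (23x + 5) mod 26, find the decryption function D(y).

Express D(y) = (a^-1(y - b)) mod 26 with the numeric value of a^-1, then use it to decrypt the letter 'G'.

Step 1: Find a^-1, the modular inverse of 23 mod 26.
Step 2: We need 23 * a^-1 = 1 (mod 26).
Step 3: 23 * 17 = 391 = 15 * 26 + 1, so a^-1 = 17.
Step 4: D(y) = 17(y - 5) mod 26.
Step 5: Apply to 'G' (y = 6): D(6) = 17 * (6 - 5) mod 26 = 17 * 1 mod 26 = 17 -> 'R'.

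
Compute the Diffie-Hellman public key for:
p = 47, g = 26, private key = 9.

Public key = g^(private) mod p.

Step 1: A = g^a mod p = 26^9 mod 47.
  26^1 mod 47 = 26
  26^2 mod 47 = (26 * 26) mod 47 = 18
  26^3 mod 47 = (18 * 26) mod 47 = 45
  26^4 mod 47 = (45 * 26) mod 47 = 42
  26^5 mod 47 = (42 * 26) mod 47 = 11
  26^6 mod 47 = (11 * 26) mod 47 = 4
  26^7 mod 47 = (4 * 26) mod 47 = 10
  26^8 mod 47 = (10 * 26) mod 47 = 25
  26^9 mod 47 = (25 * 26) mod 47 = 39
Result: A = 39.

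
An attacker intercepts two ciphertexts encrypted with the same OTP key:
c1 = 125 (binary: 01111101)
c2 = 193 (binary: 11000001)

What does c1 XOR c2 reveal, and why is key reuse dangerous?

Step 1: c1 XOR c2 = (m1 XOR k) XOR (m2 XOR k).
Step 2: By XOR associativity/commutativity: = m1 XOR m2 XOR k XOR k = m1 XOR m2.
Step 3: 01111101 XOR 11000001 = 10111100 = 188.
Step 4: The key cancels out! An attacker learns m1 XOR m2 = 188, revealing the relationship between plaintexts.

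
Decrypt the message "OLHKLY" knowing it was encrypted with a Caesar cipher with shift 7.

Step 1: Reverse the shift by subtracting 7 from each letter position.
  O (position 14) -> position (14-7) mod 26 = 7 -> H
  L (position 11) -> position (11-7) mod 26 = 4 -> E
  H (position 7) -> position (7-7) mod 26 = 0 -> A
  K (position 10) -> position (10-7) mod 26 = 3 -> D
  L (position 11) -> position (11-7) mod 26 = 4 -> E
  Y (position 24) -> position (24-7) mod 26 = 17 -> R
Decrypted message: HEADER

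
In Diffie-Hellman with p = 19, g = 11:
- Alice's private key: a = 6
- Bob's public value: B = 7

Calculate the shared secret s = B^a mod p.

Step 1: s = B^a mod p = 7^6 mod 19.
  7^1 mod 19 = 7
  7^2 mod 19 = (7 * 7) mod 19 = 11
  7^3 mod 19 = (11 * 7) mod 19 = 1
  7^4 mod 19 = (1 * 7) mod 19 = 7
  7^5 mod 19 = (7 * 7) mod 19 = 11
  7^6 mod 19 = (11 * 7) mod 19 = 1
Result: shared secret = 1.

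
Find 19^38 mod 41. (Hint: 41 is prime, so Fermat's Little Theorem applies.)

Step 1: Since 41 is prime, by Fermat's Little Theorem: 19^40 = 1 (mod 41).
Step 2: Reduce exponent: 38 mod 40 = 38.
Step 3: So 19^38 = 19^38 (mod 41).
Step 4: 19^38 mod 41 = 5.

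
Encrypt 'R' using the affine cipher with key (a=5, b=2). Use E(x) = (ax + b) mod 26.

Step 1: Convert 'R' to number: x = 17.
Step 2: E(17) = (5 * 17 + 2) mod 26 = 87 mod 26 = 9.
Step 3: Convert 9 back to letter: J.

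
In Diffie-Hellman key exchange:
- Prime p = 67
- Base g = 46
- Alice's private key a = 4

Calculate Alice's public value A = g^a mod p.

Step 1: A = g^a mod p = 46^4 mod 67.
  46^1 mod 67 = 46
  46^2 mod 67 = (46 * 46) mod 67 = 39
  46^3 mod 67 = (39 * 46) mod 67 = 52
  46^4 mod 67 = (52 * 46) mod 67 = 47
Result: A = 47.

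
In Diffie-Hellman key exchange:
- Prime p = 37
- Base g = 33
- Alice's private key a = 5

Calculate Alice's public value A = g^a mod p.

Step 1: A = g^a mod p = 33^5 mod 37.
  33^1 mod 37 = 33
  33^2 mod 37 = (33 * 33) mod 37 = 16
  33^3 mod 37 = (16 * 33) mod 37 = 10
  33^4 mod 37 = (10 * 33) mod 37 = 34
  33^5 mod 37 = (34 * 33) mod 37 = 12
Result: A = 12.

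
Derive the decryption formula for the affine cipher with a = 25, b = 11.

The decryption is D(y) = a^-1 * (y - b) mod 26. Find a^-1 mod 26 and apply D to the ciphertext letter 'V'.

Step 1: Find a^-1, the modular inverse of 25 mod 26.
Step 2: We need 25 * a^-1 = 1 (mod 26).
Step 3: 25 * 25 = 625 = 24 * 26 + 1, so a^-1 = 25.
Step 4: D(y) = 25(y - 11) mod 26.
Step 5: Apply to 'V' (y = 21): D(21) = 25 * (21 - 11) mod 26 = 25 * 10 mod 26 = 16 -> 'Q'.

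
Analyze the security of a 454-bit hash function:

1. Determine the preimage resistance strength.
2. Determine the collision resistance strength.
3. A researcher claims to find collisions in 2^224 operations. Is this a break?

Step 1: Preimage resistance requires brute-force of 2^454 operations.
Step 2: Collision resistance (birthday bound) = 2^(454/2) = 2^227.
Step 3: The claimed attack costs 2^224 operations.
Step 4: Since 2^224 < 2^227, the claimed attack beats the generic birthday bound, so collision resistance is broken.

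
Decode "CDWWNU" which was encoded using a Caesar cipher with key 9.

Step 1: Reverse the shift by subtracting 9 from each letter position.
  C (position 2) -> position (2-9) mod 26 = 19 -> T
  D (position 3) -> position (3-9) mod 26 = 20 -> U
  W (position 22) -> position (22-9) mod 26 = 13 -> N
  W (position 22) -> position (22-9) mod 26 = 13 -> N
  N (position 13) -> position (13-9) mod 26 = 4 -> E
  U (position 20) -> position (20-9) mod 26 = 11 -> L
Decrypted message: TUNNEL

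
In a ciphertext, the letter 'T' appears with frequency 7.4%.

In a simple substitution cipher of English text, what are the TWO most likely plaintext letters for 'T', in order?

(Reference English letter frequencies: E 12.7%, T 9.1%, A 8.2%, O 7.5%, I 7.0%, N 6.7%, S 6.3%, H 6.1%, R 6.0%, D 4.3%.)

Step 1: Observed frequency of 'T' is 7.4%.
Step 2: Compute distances to each reference frequency and sort:
  O (7.5%): difference = 0.1% <-- BEST
  I (7.0%): difference = 0.4% <-- RUNNER-UP
  N (6.7%): difference = 0.7%
  A (8.2%): difference = 0.8%
  S (6.3%): difference = 1.1%
Step 3: Most likely is 'O' (7.5%, diff 0.1%); second most likely is 'I' (7.0%, diff 0.4%).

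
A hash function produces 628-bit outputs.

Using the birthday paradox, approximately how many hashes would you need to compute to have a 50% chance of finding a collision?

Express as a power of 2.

Step 1: The birthday paradox gives collision probability ~50% after sqrt(2^n) = 2^(n/2) hashes.
Step 2: For 628-bit output: 2^(628/2) = 2^314.
Step 3: Approximately 2^314 hash computations needed.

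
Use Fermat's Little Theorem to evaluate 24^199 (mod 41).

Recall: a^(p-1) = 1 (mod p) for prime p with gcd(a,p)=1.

Step 1: Since 41 is prime, by Fermat's Little Theorem: 24^40 = 1 (mod 41).
Step 2: Reduce exponent: 199 mod 40 = 39.
Step 3: So 24^199 = 24^39 (mod 41).
Step 4: 24^39 mod 41 = 12.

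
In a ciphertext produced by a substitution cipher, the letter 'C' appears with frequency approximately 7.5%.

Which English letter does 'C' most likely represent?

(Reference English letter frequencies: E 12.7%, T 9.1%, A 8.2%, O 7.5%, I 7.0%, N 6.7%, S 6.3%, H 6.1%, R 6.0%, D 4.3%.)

Step 1: The observed frequency is 7.5%.
Step 2: Compare with English frequencies:
  E: 12.7% (difference: 5.2%)
  T: 9.1% (difference: 1.6%)
  A: 8.2% (difference: 0.7%)
  O: 7.5% (difference: 0.0%) <-- closest
  I: 7.0% (difference: 0.5%)
  N: 6.7% (difference: 0.8%)
  S: 6.3% (difference: 1.2%)
  H: 6.1% (difference: 1.4%)
  R: 6.0% (difference: 1.5%)
  D: 4.3% (difference: 3.2%)
Step 3: 'C' most likely represents 'O' (frequency 7.5%).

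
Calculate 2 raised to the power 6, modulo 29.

Step 1: Compute 2^6 mod 29 step by step, reducing modulo 29 at each step.
  2^1 mod 29 = 2
  2^2 mod 29 = (2 * 2) mod 29 = 4
  2^3 mod 29 = (4 * 2) mod 29 = 8
  2^4 mod 29 = (8 * 2) mod 29 = 16
  2^5 mod 29 = (16 * 2) mod 29 = 3
  2^6 mod 29 = (3 * 2) mod 29 = 6
Step 2: Result = 6.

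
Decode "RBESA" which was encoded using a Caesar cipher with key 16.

Step 1: Reverse the shift by subtracting 16 from each letter position.
  R (position 17) -> position (17-16) mod 26 = 1 -> B
  B (position 1) -> position (1-16) mod 26 = 11 -> L
  E (position 4) -> position (4-16) mod 26 = 14 -> O
  S (position 18) -> position (18-16) mod 26 = 2 -> C
  A (position 0) -> position (0-16) mod 26 = 10 -> K
Decrypted message: BLOCK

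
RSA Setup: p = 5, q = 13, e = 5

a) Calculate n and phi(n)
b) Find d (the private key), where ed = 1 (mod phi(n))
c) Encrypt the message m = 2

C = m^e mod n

Step 1: n = 5 * 13 = 65.
Step 2: phi(n) = (5-1)(13-1) = 4 * 12 = 48.
Step 3: Find d = 5^(-1) mod 48 = 29.
  Verify: 5 * 29 = 145 = 1 (mod 48).
Step 4: C = 2^5 mod 65 = 32.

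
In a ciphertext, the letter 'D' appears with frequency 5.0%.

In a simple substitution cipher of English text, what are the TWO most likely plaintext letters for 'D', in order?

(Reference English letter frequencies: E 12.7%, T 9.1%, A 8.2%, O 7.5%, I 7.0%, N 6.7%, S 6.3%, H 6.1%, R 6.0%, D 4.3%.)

Step 1: Observed frequency of 'D' is 5.0%.
Step 2: Compute distances to each reference frequency and sort:
  D (4.3%): difference = 0.7% <-- BEST
  R (6.0%): difference = 1.0% <-- RUNNER-UP
  H (6.1%): difference = 1.1%
  S (6.3%): difference = 1.3%
  N (6.7%): difference = 1.7%
Step 3: Most likely is 'D' (4.3%, diff 0.7%); second most likely is 'R' (6.0%, diff 1.0%).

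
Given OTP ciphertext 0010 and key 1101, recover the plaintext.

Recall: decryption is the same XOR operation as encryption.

Step 1: XOR ciphertext with key:
  Ciphertext: 0010
  Key:        1101
  XOR:        1111
Step 2: Plaintext = 1111 = 15 in decimal.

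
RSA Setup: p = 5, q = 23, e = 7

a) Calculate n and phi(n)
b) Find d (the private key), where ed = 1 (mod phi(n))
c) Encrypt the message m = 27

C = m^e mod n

Step 1: n = 5 * 23 = 115.
Step 2: phi(n) = (5-1)(23-1) = 4 * 22 = 88.
Step 3: Find d = 7^(-1) mod 88 = 63.
  Verify: 7 * 63 = 441 = 1 (mod 88).
Step 4: C = 27^7 mod 115 = 8.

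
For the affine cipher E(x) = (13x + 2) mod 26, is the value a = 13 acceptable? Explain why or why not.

Step 1: Compute gcd(13, 26).
Step 2: gcd(13, 26) = 13.
Since gcd = 13 != 1, 13 shares a common factor with 26, so it cannot be used.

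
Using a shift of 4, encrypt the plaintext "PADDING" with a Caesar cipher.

Step 1: For each letter, shift forward by 4 positions (mod 26).
  P (position 15) -> position (15+4) mod 26 = 19 -> T
  A (position 0) -> position (0+4) mod 26 = 4 -> E
  D (position 3) -> position (3+4) mod 26 = 7 -> H
  D (position 3) -> position (3+4) mod 26 = 7 -> H
  I (position 8) -> position (8+4) mod 26 = 12 -> M
  N (position 13) -> position (13+4) mod 26 = 17 -> R
  G (position 6) -> position (6+4) mod 26 = 10 -> K
Result: TEHHMRK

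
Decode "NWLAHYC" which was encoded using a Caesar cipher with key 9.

Step 1: Reverse the shift by subtracting 9 from each letter position.
  N (position 13) -> position (13-9) mod 26 = 4 -> E
  W (position 22) -> position (22-9) mod 26 = 13 -> N
  L (position 11) -> position (11-9) mod 26 = 2 -> C
  A (position 0) -> position (0-9) mod 26 = 17 -> R
  H (position 7) -> position (7-9) mod 26 = 24 -> Y
  Y (position 24) -> position (24-9) mod 26 = 15 -> P
  C (position 2) -> position (2-9) mod 26 = 19 -> T
Decrypted message: ENCRYPT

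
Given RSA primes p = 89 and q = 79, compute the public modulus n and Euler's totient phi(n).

Step 1: n = p * q = 89 * 79 = 7031.
Step 2: phi(n) = (p-1)(q-1) = 88 * 78 = 6864.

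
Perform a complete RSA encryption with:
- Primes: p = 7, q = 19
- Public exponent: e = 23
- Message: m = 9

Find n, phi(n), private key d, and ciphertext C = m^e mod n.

Step 1: n = 7 * 19 = 133.
Step 2: phi(n) = (7-1)(19-1) = 6 * 18 = 108.
Step 3: Find d = 23^(-1) mod 108 = 47.
  Verify: 23 * 47 = 1081 = 1 (mod 108).
Step 4: C = 9^23 mod 133 = 130.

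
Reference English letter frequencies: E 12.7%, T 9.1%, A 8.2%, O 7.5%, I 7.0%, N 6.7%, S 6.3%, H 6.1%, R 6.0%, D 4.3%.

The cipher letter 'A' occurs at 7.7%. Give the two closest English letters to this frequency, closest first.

Step 1: Observed frequency of 'A' is 7.7%.
Step 2: Compute distances to each reference frequency and sort:
  O (7.5%): difference = 0.2% <-- BEST
  A (8.2%): difference = 0.5% <-- RUNNER-UP
  I (7.0%): difference = 0.7%
  N (6.7%): difference = 1.0%
  T (9.1%): difference = 1.4%
Step 3: Most likely is 'O' (7.5%, diff 0.2%); second most likely is 'A' (8.2%, diff 0.5%).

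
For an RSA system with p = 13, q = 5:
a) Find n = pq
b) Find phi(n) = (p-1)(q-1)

Step 1: n = p * q = 13 * 5 = 65.
Step 2: phi(n) = (p-1)(q-1) = 12 * 4 = 48.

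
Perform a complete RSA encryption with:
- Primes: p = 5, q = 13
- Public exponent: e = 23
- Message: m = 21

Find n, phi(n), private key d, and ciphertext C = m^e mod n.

Step 1: n = 5 * 13 = 65.
Step 2: phi(n) = (5-1)(13-1) = 4 * 12 = 48.
Step 3: Find d = 23^(-1) mod 48 = 23.
  Verify: 23 * 23 = 529 = 1 (mod 48).
Step 4: C = 21^23 mod 65 = 31.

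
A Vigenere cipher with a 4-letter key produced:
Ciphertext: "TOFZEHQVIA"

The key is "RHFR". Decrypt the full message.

Step 1: Key 'RHFR' has length 4. Extended key: RHFRRHFRRH
Step 2: Decrypt each position:
  T(19) - R(17) = 2 = C
  O(14) - H(7) = 7 = H
  F(5) - F(5) = 0 = A
  Z(25) - R(17) = 8 = I
  E(4) - R(17) = 13 = N
  H(7) - H(7) = 0 = A
  Q(16) - F(5) = 11 = L
  V(21) - R(17) = 4 = E
  I(8) - R(17) = 17 = R
  A(0) - H(7) = 19 = T
Plaintext: CHAINALERT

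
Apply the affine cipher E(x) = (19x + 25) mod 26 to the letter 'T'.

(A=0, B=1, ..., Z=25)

Step 1: Convert 'T' to number: x = 19.
Step 2: E(19) = (19 * 19 + 25) mod 26 = 386 mod 26 = 22.
Step 3: Convert 22 back to letter: W.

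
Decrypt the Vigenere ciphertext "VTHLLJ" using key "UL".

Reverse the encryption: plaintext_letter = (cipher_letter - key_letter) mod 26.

Step 1: Extend key: ULULUL
Step 2: Decrypt each letter (c - k) mod 26:
  V(21) - U(20) = (21-20) mod 26 = 1 = B
  T(19) - L(11) = (19-11) mod 26 = 8 = I
  H(7) - U(20) = (7-20) mod 26 = 13 = N
  L(11) - L(11) = (11-11) mod 26 = 0 = A
  L(11) - U(20) = (11-20) mod 26 = 17 = R
  J(9) - L(11) = (9-11) mod 26 = 24 = Y
Plaintext: BINARY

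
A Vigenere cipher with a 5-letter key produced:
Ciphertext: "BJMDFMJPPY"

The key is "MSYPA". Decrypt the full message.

Step 1: Key 'MSYPA' has length 5. Extended key: MSYPAMSYPA
Step 2: Decrypt each position:
  B(1) - M(12) = 15 = P
  J(9) - S(18) = 17 = R
  M(12) - Y(24) = 14 = O
  D(3) - P(15) = 14 = O
  F(5) - A(0) = 5 = F
  M(12) - M(12) = 0 = A
  J(9) - S(18) = 17 = R
  P(15) - Y(24) = 17 = R
  P(15) - P(15) = 0 = A
  Y(24) - A(0) = 24 = Y
Plaintext: PROOFARRAY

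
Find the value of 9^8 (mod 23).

Step 1: Compute 9^8 mod 23 step by step, reducing modulo 23 at each step.
  9^1 mod 23 = 9
  9^2 mod 23 = (9 * 9) mod 23 = 12
  9^3 mod 23 = (12 * 9) mod 23 = 16
  9^4 mod 23 = (16 * 9) mod 23 = 6
  9^5 mod 23 = (6 * 9) mod 23 = 8
  9^6 mod 23 = (8 * 9) mod 23 = 3
  9^7 mod 23 = (3 * 9) mod 23 = 4
  9^8 mod 23 = (4 * 9) mod 23 = 13
Step 2: Result = 13.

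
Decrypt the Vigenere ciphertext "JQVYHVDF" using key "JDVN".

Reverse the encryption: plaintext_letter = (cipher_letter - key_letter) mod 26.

Step 1: Extend key: JDVNJDVN
Step 2: Decrypt each letter (c - k) mod 26:
  J(9) - J(9) = (9-9) mod 26 = 0 = A
  Q(16) - D(3) = (16-3) mod 26 = 13 = N
  V(21) - V(21) = (21-21) mod 26 = 0 = A
  Y(24) - N(13) = (24-13) mod 26 = 11 = L
  H(7) - J(9) = (7-9) mod 26 = 24 = Y
  V(21) - D(3) = (21-3) mod 26 = 18 = S
  D(3) - V(21) = (3-21) mod 26 = 8 = I
  F(5) - N(13) = (5-13) mod 26 = 18 = S
Plaintext: ANALYSIS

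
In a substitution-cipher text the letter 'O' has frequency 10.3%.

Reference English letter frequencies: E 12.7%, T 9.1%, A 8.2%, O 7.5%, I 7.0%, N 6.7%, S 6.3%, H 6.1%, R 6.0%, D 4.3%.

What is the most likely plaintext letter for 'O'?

Step 1: The observed frequency is 10.3%.
Step 2: Compare with English frequencies:
  E: 12.7% (difference: 2.4%)
  T: 9.1% (difference: 1.2%) <-- closest
  A: 8.2% (difference: 2.1%)
  O: 7.5% (difference: 2.8%)
  I: 7.0% (difference: 3.3%)
  N: 6.7% (difference: 3.6%)
  S: 6.3% (difference: 4.0%)
  H: 6.1% (difference: 4.2%)
  R: 6.0% (difference: 4.3%)
  D: 4.3% (difference: 6.0%)
Step 3: 'O' most likely represents 'T' (frequency 9.1%).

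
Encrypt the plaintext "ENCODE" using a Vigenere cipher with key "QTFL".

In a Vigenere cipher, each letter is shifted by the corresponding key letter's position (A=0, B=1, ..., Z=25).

Step 1: Repeat key to match plaintext length:
  Plaintext: ENCODE
  Key:       QTFLQT
Step 2: Encrypt each letter:
  E(4) + Q(16) = (4+16) mod 26 = 20 = U
  N(13) + T(19) = (13+19) mod 26 = 6 = G
  C(2) + F(5) = (2+5) mod 26 = 7 = H
  O(14) + L(11) = (14+11) mod 26 = 25 = Z
  D(3) + Q(16) = (3+16) mod 26 = 19 = T
  E(4) + T(19) = (4+19) mod 26 = 23 = X
Ciphertext: UGHZTX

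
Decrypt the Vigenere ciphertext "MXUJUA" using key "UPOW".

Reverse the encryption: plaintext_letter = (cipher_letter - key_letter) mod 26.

Step 1: Extend key: UPOWUP
Step 2: Decrypt each letter (c - k) mod 26:
  M(12) - U(20) = (12-20) mod 26 = 18 = S
  X(23) - P(15) = (23-15) mod 26 = 8 = I
  U(20) - O(14) = (20-14) mod 26 = 6 = G
  J(9) - W(22) = (9-22) mod 26 = 13 = N
  U(20) - U(20) = (20-20) mod 26 = 0 = A
  A(0) - P(15) = (0-15) mod 26 = 11 = L
Plaintext: SIGNAL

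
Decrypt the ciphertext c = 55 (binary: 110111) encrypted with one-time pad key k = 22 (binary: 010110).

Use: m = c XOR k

Step 1: XOR ciphertext with key:
  Ciphertext: 110111
  Key:        010110
  XOR:        100001
Step 2: Plaintext = 100001 = 33 in decimal.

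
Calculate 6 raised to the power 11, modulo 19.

Step 1: Compute 6^11 mod 19 step by step, reducing modulo 19 at each step.
  6^1 mod 19 = 6
  6^2 mod 19 = (6 * 6) mod 19 = 17
  6^3 mod 19 = (17 * 6) mod 19 = 7
  6^4 mod 19 = (7 * 6) mod 19 = 4
  6^5 mod 19 = (4 * 6) mod 19 = 5
  6^6 mod 19 = (5 * 6) mod 19 = 11
  6^7 mod 19 = (11 * 6) mod 19 = 9
  6^8 mod 19 = (9 * 6) mod 19 = 16
  6^9 mod 19 = (16 * 6) mod 19 = 1
  6^10 mod 19 = (1 * 6) mod 19 = 6
  6^11 mod 19 = (6 * 6) mod 19 = 17
Step 2: Result = 17.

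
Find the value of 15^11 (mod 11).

Step 1: Compute 15^11 mod 11 step by step, reducing modulo 11 at each step.
  15^1 mod 11 = 4
  15^2 mod 11 = (4 * 15) mod 11 = 5
  15^3 mod 11 = (5 * 15) mod 11 = 9
  15^4 mod 11 = (9 * 15) mod 11 = 3
  15^5 mod 11 = (3 * 15) mod 11 = 1
  15^6 mod 11 = (1 * 15) mod 11 = 4
  15^7 mod 11 = (4 * 15) mod 11 = 5
  15^8 mod 11 = (5 * 15) mod 11 = 9
  15^9 mod 11 = (9 * 15) mod 11 = 3
  15^10 mod 11 = (3 * 15) mod 11 = 1
  15^11 mod 11 = (1 * 15) mod 11 = 4
Step 2: Result = 4.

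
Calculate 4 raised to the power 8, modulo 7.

Step 1: Compute 4^8 mod 7 step by step, reducing modulo 7 at each step.
  4^1 mod 7 = 4
  4^2 mod 7 = (4 * 4) mod 7 = 2
  4^3 mod 7 = (2 * 4) mod 7 = 1
  4^4 mod 7 = (1 * 4) mod 7 = 4
  4^5 mod 7 = (4 * 4) mod 7 = 2
  4^6 mod 7 = (2 * 4) mod 7 = 1
  4^7 mod 7 = (1 * 4) mod 7 = 4
  4^8 mod 7 = (4 * 4) mod 7 = 2
Step 2: Result = 2.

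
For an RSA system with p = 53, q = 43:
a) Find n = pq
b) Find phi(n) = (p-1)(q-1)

Step 1: n = p * q = 53 * 43 = 2279.
Step 2: phi(n) = (p-1)(q-1) = 52 * 42 = 2184.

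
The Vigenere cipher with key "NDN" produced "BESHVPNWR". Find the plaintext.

Step 1: Extend key: NDNNDNNDN
Step 2: Decrypt each letter (c - k) mod 26:
  B(1) - N(13) = (1-13) mod 26 = 14 = O
  E(4) - D(3) = (4-3) mod 26 = 1 = B
  S(18) - N(13) = (18-13) mod 26 = 5 = F
  H(7) - N(13) = (7-13) mod 26 = 20 = U
  V(21) - D(3) = (21-3) mod 26 = 18 = S
  P(15) - N(13) = (15-13) mod 26 = 2 = C
  N(13) - N(13) = (13-13) mod 26 = 0 = A
  W(22) - D(3) = (22-3) mod 26 = 19 = T
  R(17) - N(13) = (17-13) mod 26 = 4 = E
Plaintext: OBFUSCATE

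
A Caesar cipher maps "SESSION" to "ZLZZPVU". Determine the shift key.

Step 1: Compare first letters: S (position 18) -> Z (position 25).
Step 2: Shift = (25 - 18) mod 26 = 7.
The shift value is 7.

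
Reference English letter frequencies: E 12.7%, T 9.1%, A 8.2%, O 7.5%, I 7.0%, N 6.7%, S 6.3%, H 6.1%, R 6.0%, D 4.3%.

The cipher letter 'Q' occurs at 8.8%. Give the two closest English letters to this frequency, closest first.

Step 1: Observed frequency of 'Q' is 8.8%.
Step 2: Compute distances to each reference frequency and sort:
  T (9.1%): difference = 0.3% <-- BEST
  A (8.2%): difference = 0.6% <-- RUNNER-UP
  O (7.5%): difference = 1.3%
  I (7.0%): difference = 1.8%
  N (6.7%): difference = 2.1%
Step 3: Most likely is 'T' (9.1%, diff 0.3%); second most likely is 'A' (8.2%, diff 0.6%).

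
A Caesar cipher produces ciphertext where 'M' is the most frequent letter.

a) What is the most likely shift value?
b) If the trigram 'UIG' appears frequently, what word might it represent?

Step 1: In English, 'E' is the most frequent letter (12.7%).
Step 2: The most frequent ciphertext letter is 'M' (position 12).
Step 3: Shift = (12 - 4) mod 26 = 8.
Step 4: Decrypt 'UIG' by shifting back 8:
  U -> M
  I -> A
  G -> Y
Step 5: 'UIG' decrypts to 'MAY'.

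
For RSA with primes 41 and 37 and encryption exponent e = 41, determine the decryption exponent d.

Step 1: n = 41 * 37 = 1517.
Step 2: phi(n) = 40 * 36 = 1440.
Step 3: Find d such that 41 * d = 1 (mod 1440).
Step 4: d = 41^(-1) mod 1440 = 281.
Verification: 41 * 281 = 11521 = 8 * 1440 + 1.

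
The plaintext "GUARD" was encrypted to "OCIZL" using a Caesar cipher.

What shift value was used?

Step 1: Compare first letters: G (position 6) -> O (position 14).
Step 2: Shift = (14 - 6) mod 26 = 8.
The shift value is 8.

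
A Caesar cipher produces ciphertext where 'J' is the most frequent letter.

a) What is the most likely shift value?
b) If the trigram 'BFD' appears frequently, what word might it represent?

Step 1: In English, 'E' is the most frequent letter (12.7%).
Step 2: The most frequent ciphertext letter is 'J' (position 9).
Step 3: Shift = (9 - 4) mod 26 = 5.
Step 4: Decrypt 'BFD' by shifting back 5:
  B -> W
  F -> A
  D -> Y
Step 5: 'BFD' decrypts to 'WAY'.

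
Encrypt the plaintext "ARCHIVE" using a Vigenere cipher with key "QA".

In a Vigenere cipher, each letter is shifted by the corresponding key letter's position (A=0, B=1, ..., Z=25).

Step 1: Repeat key to match plaintext length:
  Plaintext: ARCHIVE
  Key:       QAQAQAQ
Step 2: Encrypt each letter:
  A(0) + Q(16) = (0+16) mod 26 = 16 = Q
  R(17) + A(0) = (17+0) mod 26 = 17 = R
  C(2) + Q(16) = (2+16) mod 26 = 18 = S
  H(7) + A(0) = (7+0) mod 26 = 7 = H
  I(8) + Q(16) = (8+16) mod 26 = 24 = Y
  V(21) + A(0) = (21+0) mod 26 = 21 = V
  E(4) + Q(16) = (4+16) mod 26 = 20 = U
Ciphertext: QRSHYVU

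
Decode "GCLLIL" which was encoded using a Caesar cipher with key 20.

Step 1: Reverse the shift by subtracting 20 from each letter position.
  G (position 6) -> position (6-20) mod 26 = 12 -> M
  C (position 2) -> position (2-20) mod 26 = 8 -> I
  L (position 11) -> position (11-20) mod 26 = 17 -> R
  L (position 11) -> position (11-20) mod 26 = 17 -> R
  I (position 8) -> position (8-20) mod 26 = 14 -> O
  L (position 11) -> position (11-20) mod 26 = 17 -> R
Decrypted message: MIRROR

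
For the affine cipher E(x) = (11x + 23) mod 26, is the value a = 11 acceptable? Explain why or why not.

Step 1: Compute gcd(11, 26).
Step 2: gcd(11, 26) = 1.
Since gcd = 1, 11 is coprime with 26, so it is a valid key.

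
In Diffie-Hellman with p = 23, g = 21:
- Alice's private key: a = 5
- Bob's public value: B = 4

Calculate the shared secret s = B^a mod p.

Step 1: s = B^a mod p = 4^5 mod 23.
  4^1 mod 23 = 4
  4^2 mod 23 = (4 * 4) mod 23 = 16
  4^3 mod 23 = (16 * 4) mod 23 = 18
  4^4 mod 23 = (18 * 4) mod 23 = 3
  4^5 mod 23 = (3 * 4) mod 23 = 12
Result: shared secret = 12.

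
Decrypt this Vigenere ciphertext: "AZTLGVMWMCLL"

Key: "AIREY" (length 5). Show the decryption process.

Step 1: Key 'AIREY' has length 5. Extended key: AIREYAIREYAI
Step 2: Decrypt each position:
  A(0) - A(0) = 0 = A
  Z(25) - I(8) = 17 = R
  T(19) - R(17) = 2 = C
  L(11) - E(4) = 7 = H
  G(6) - Y(24) = 8 = I
  V(21) - A(0) = 21 = V
  M(12) - I(8) = 4 = E
  W(22) - R(17) = 5 = F
  M(12) - E(4) = 8 = I
  C(2) - Y(24) = 4 = E
  L(11) - A(0) = 11 = L
  L(11) - I(8) = 3 = D
Plaintext: ARCHIVEFIELD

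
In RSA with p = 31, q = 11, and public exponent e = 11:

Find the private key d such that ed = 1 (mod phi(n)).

Step 1: n = 31 * 11 = 341.
Step 2: phi(n) = 30 * 10 = 300.
Step 3: Find d such that 11 * d = 1 (mod 300).
Step 4: d = 11^(-1) mod 300 = 191.
Verification: 11 * 191 = 2101 = 7 * 300 + 1.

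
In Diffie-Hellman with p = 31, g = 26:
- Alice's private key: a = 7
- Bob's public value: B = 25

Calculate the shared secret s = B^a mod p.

Step 1: s = B^a mod p = 25^7 mod 31.
  25^1 mod 31 = 25
  25^2 mod 31 = (25 * 25) mod 31 = 5
  25^3 mod 31 = (5 * 25) mod 31 = 1
  25^4 mod 31 = (1 * 25) mod 31 = 25
  25^5 mod 31 = (25 * 25) mod 31 = 5
  25^6 mod 31 = (5 * 25) mod 31 = 1
  25^7 mod 31 = (1 * 25) mod 31 = 25
Result: shared secret = 25.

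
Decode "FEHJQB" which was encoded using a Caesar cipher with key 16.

Step 1: Reverse the shift by subtracting 16 from each letter position.
  F (position 5) -> position (5-16) mod 26 = 15 -> P
  E (position 4) -> position (4-16) mod 26 = 14 -> O
  H (position 7) -> position (7-16) mod 26 = 17 -> R
  J (position 9) -> position (9-16) mod 26 = 19 -> T
  Q (position 16) -> position (16-16) mod 26 = 0 -> A
  B (position 1) -> position (1-16) mod 26 = 11 -> L
Decrypted message: PORTAL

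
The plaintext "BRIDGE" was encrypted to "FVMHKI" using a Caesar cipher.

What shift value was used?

Step 1: Compare first letters: B (position 1) -> F (position 5).
Step 2: Shift = (5 - 1) mod 26 = 4.
The shift value is 4.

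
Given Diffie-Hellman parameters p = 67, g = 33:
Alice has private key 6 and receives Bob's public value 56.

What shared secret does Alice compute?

Step 1: s = B^a mod p = 56^6 mod 67.
  56^1 mod 67 = 56
  56^2 mod 67 = (56 * 56) mod 67 = 54
  56^3 mod 67 = (54 * 56) mod 67 = 9
  56^4 mod 67 = (9 * 56) mod 67 = 35
  56^5 mod 67 = (35 * 56) mod 67 = 17
  56^6 mod 67 = (17 * 56) mod 67 = 14
Result: shared secret = 14.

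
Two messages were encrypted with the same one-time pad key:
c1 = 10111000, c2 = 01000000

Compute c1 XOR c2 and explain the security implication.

Step 1: c1 XOR c2 = (m1 XOR k) XOR (m2 XOR k).
Step 2: By XOR associativity/commutativity: = m1 XOR m2 XOR k XOR k = m1 XOR m2.
Step 3: 10111000 XOR 01000000 = 11111000 = 248.
Step 4: The key cancels out! An attacker learns m1 XOR m2 = 248, revealing the relationship between plaintexts.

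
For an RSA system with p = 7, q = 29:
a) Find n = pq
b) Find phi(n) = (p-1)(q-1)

Step 1: n = p * q = 7 * 29 = 203.
Step 2: phi(n) = (p-1)(q-1) = 6 * 28 = 168.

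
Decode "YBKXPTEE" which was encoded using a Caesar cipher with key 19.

Step 1: Reverse the shift by subtracting 19 from each letter position.
  Y (position 24) -> position (24-19) mod 26 = 5 -> F
  B (position 1) -> position (1-19) mod 26 = 8 -> I
  K (position 10) -> position (10-19) mod 26 = 17 -> R
  X (position 23) -> position (23-19) mod 26 = 4 -> E
  P (position 15) -> position (15-19) mod 26 = 22 -> W
  T (position 19) -> position (19-19) mod 26 = 0 -> A
  E (position 4) -> position (4-19) mod 26 = 11 -> L
  E (position 4) -> position (4-19) mod 26 = 11 -> L
Decrypted message: FIREWALL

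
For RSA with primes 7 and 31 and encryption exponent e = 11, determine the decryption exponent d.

Step 1: n = 7 * 31 = 217.
Step 2: phi(n) = 6 * 30 = 180.
Step 3: Find d such that 11 * d = 1 (mod 180).
Step 4: d = 11^(-1) mod 180 = 131.
Verification: 11 * 131 = 1441 = 8 * 180 + 1.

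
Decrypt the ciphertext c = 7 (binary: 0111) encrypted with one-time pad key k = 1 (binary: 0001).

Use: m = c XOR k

Step 1: XOR ciphertext with key:
  Ciphertext: 0111
  Key:        0001
  XOR:        0110
Step 2: Plaintext = 0110 = 6 in decimal.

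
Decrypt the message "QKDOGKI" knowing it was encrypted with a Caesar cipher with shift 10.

Step 1: Reverse the shift by subtracting 10 from each letter position.
  Q (position 16) -> position (16-10) mod 26 = 6 -> G
  K (position 10) -> position (10-10) mod 26 = 0 -> A
  D (position 3) -> position (3-10) mod 26 = 19 -> T
  O (position 14) -> position (14-10) mod 26 = 4 -> E
  G (position 6) -> position (6-10) mod 26 = 22 -> W
  K (position 10) -> position (10-10) mod 26 = 0 -> A
  I (position 8) -> position (8-10) mod 26 = 24 -> Y
Decrypted message: GATEWAY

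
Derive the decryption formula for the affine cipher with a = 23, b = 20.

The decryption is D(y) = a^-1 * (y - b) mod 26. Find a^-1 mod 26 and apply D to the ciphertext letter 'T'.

Step 1: Find a^-1, the modular inverse of 23 mod 26.
Step 2: We need 23 * a^-1 = 1 (mod 26).
Step 3: 23 * 17 = 391 = 15 * 26 + 1, so a^-1 = 17.
Step 4: D(y) = 17(y - 20) mod 26.
Step 5: Apply to 'T' (y = 19): D(19) = 17 * (19 - 20) mod 26 = 17 * -1 mod 26 = 9 -> 'J'.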